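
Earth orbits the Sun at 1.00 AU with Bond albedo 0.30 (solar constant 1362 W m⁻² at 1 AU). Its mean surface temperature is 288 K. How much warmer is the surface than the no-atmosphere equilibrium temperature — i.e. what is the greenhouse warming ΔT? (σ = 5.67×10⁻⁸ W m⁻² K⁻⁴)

ΔT ≈ 33.4 K

S = 1362/1.00² = 1362 W m⁻².
T_eq = [S(1−A)/(4σ)]^(1/4) = [1362×0.70/(4×5.67×10⁻⁸)]^(1/4) = 254.6 K.
ΔT = T_surf − T_eq = 288 − 254.6.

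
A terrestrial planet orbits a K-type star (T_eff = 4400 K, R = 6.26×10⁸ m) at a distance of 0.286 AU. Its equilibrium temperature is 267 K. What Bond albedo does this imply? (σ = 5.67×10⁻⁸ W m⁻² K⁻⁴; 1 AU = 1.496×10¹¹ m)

d = 0.286 AU = 4.28×10¹⁰ m.
L = 4πR_⋆²σT_⋆⁴ = 4π(6.26×10⁸)² × 5.67×10⁻⁸ × (4400)⁴ = 1.05×10²⁶ W.
S = L/(4πd²) = 4550 W m⁻².
From T_eq⁴ = S(1−A)/(4σ): 1−A = 4σT_eq⁴/S.
1−A = 4 × 5.67×10⁻⁸ × (267)⁴ / 4550 = 0.253.

A ≈ 0.75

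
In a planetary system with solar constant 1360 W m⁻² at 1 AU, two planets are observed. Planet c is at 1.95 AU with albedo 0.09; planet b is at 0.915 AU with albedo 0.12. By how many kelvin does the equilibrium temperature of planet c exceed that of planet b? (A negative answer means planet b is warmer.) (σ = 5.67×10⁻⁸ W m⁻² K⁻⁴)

T_eq = [S₀(1−A)/(4σd²)]^(1/4), so T ∝ (1−A)^(1/4) / √d.
T₁ = [1360×0.91/(4×5.67×10⁻⁸×1.95²)]^(1/4) = 194.63 K.
T₂ = [1360×0.88/(4×5.67×10⁻⁸×0.915²)]^(1/4) = 281.76 K.

ΔT ≈ -87.1 K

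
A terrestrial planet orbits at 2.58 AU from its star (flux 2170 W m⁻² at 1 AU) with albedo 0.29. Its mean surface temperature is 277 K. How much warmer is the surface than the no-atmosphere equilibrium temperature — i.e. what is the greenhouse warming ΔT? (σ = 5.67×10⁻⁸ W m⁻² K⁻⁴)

S = 2170/2.58² = 326.0 W m⁻².
T_eq = [S(1−A)/(4σ)]^(1/4) = [326.0×0.71/(4×5.67×10⁻⁸)]^(1/4) = 178.7 K.
ΔT = T_surf − T_eq = 277 − 178.7.

ΔT ≈ 98.3 K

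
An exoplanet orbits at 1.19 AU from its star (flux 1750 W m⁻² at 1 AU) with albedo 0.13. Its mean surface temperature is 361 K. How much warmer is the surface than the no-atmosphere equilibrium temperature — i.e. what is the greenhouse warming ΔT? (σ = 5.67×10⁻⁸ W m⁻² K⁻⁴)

ΔT ≈ 98.6 K

S = 1750/1.19² = 1236 W m⁻².
T_eq = [S(1−A)/(4σ)]^(1/4) = [1236×0.87/(4×5.67×10⁻⁸)]^(1/4) = 262.4 K.
ΔT = T_surf − T_eq = 361 − 262.4.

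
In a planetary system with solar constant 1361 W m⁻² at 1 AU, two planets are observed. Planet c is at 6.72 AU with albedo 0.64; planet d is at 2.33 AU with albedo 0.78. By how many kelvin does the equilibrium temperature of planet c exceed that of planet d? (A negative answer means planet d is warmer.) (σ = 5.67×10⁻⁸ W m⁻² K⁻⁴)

ΔT ≈ -41.7 K

T_eq = [S₀(1−A)/(4σd²)]^(1/4), so T ∝ (1−A)^(1/4) / √d.
T₁ = [1361×0.36/(4×5.67×10⁻⁸×6.72²)]^(1/4) = 83.17 K.
T₂ = [1361×0.22/(4×5.67×10⁻⁸×2.33²)]^(1/4) = 124.88 K.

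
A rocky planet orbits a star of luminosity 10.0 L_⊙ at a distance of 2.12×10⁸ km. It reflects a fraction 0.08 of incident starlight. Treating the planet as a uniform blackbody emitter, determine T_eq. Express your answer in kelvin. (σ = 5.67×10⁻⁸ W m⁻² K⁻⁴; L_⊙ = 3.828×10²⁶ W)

d = 2.12×10⁸ km = 2.12×10¹¹ m.
L = 10.0 × 3.828×10²⁶ = 3.83×10²⁷ W.
Flux: S = L/(4πd²) = 3.83×10²⁷/(4π×(2.12×10¹¹)²) = 6780 W m⁻².
Energy balance: absorbed = emitted ⇒ πR²·S(1−A) = 4πR²·σT_eq⁴, so T_eq⁴ = S(1−A)/(4σ).
T_eq = [6780 × 0.92 / (4 × 5.67×10⁻⁸)]^(1/4) = (2.75×10¹⁰)^(1/4) = 407 K.

T_eq ≈ 407 K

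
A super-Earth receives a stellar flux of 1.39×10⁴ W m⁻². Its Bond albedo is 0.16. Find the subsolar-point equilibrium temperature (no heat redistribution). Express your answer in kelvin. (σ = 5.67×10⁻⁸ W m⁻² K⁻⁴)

T_ss ≈ 674 K

At the subsolar point the surface absorbs S(1−A) and emits σT⁴ per unit area — no factor of 4, since only the local patch is in balance.
T = [1.39×10⁴ × 0.84 / 5.67×10⁻⁸]^(1/4) = (2.06×10¹¹)^(1/4) = 674 K.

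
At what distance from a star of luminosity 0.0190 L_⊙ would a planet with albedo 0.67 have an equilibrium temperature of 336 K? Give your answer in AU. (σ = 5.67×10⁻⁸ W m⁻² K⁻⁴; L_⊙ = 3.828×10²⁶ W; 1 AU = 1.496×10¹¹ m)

d ≈ 0.0543 AU

L = 0.0190 × 3.828×10²⁶ = 7.27×10²⁴ W.
From T_eq⁴ = L(1−A)/(16πσd²): d = √[L(1−A)/(16πσT_eq⁴)].
d = √[7.27×10²⁴ × 0.33 / (16π × 5.67×10⁻⁸ × (336)⁴)] = 8.13×10⁹ m = 0.0543 AU.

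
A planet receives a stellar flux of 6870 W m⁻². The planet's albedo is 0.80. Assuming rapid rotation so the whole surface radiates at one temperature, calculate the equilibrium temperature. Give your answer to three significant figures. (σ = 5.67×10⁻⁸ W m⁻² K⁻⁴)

Energy balance: absorbed = emitted ⇒ πR²·S(1−A) = 4πR²·σT_eq⁴, so T_eq⁴ = S(1−A)/(4σ).
T_eq = [6870 × 0.20 / (4 × 5.67×10⁻⁸)]^(1/4) = (6.06×10⁹)^(1/4) = 279 K.

T_eq ≈ 279 K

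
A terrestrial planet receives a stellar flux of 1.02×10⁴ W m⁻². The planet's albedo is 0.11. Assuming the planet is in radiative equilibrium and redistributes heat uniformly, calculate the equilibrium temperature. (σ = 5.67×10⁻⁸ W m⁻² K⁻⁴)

Energy balance: absorbed = emitted ⇒ πR²·S(1−A) = 4πR²·σT_eq⁴, so T_eq⁴ = S(1−A)/(4σ).
T_eq = [1.02×10⁴ × 0.89 / (4 × 5.67×10⁻⁸)]^(1/4) = (4.00×10¹⁰)^(1/4) = 447 K.

T_eq ≈ 447 K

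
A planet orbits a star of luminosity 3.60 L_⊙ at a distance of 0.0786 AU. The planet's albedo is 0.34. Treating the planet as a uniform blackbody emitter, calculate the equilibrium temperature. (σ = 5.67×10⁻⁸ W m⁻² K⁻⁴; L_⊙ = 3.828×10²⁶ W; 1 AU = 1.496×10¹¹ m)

T_eq ≈ 1230 K

d = 0.0786 AU = 1.18×10¹⁰ m.
L = 3.60 × 3.828×10²⁶ = 1.38×10²⁷ W.
Flux: S = L/(4πd²) = 1.38×10²⁷/(4π×(1.18×10¹⁰)²) = 7.93×10⁵ W m⁻².
Energy balance: absorbed = emitted ⇒ πR²·S(1−A) = 4πR²·σT_eq⁴, so T_eq⁴ = S(1−A)/(4σ).
T_eq = [7.93×10⁵ × 0.66 / (4 × 5.67×10⁻⁸)]^(1/4) = (2.31×10¹²)^(1/4) = 1230 K.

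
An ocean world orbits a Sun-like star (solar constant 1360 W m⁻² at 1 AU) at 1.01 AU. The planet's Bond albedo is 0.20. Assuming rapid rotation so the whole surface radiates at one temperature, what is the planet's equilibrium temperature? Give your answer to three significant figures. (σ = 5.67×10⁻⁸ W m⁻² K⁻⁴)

T_eq ≈ 262 K

Flux at 1.01 AU: S = 1360/1.01² = 1330 W m⁻².
Energy balance: absorbed = emitted ⇒ πR²·S(1−A) = 4πR²·σT_eq⁴, so T_eq⁴ = S(1−A)/(4σ).
T_eq = [1330 × 0.80 / (4 × 5.67×10⁻⁸)]^(1/4) = (4.70×10⁹)^(1/4) = 262 K.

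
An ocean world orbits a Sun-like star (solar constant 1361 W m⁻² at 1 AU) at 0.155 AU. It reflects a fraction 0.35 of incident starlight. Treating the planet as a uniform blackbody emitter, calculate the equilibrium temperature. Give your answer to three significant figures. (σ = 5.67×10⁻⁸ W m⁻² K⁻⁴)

Flux at 0.155 AU: S = 1361/0.155² = 5.66×10⁴ W m⁻².
Energy balance: absorbed = emitted ⇒ πR²·S(1−A) = 4πR²·σT_eq⁴, so T_eq⁴ = S(1−A)/(4σ).
T_eq = [5.66×10⁴ × 0.65 / (4 × 5.67×10⁻⁸)]^(1/4) = (1.62×10¹¹)^(1/4) = 635 K.

T_eq ≈ 635 K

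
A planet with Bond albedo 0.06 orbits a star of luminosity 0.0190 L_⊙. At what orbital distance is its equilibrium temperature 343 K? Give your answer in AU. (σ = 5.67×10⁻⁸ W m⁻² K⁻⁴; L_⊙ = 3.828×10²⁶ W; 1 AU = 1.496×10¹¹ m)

d ≈ 0.0880 AU

L = 0.0190 × 3.828×10²⁶ = 7.27×10²⁴ W.
From T_eq⁴ = L(1−A)/(16πσd²): d = √[L(1−A)/(16πσT_eq⁴)].
d = √[7.27×10²⁴ × 0.94 / (16π × 5.67×10⁻⁸ × (343)⁴)] = 1.32×10¹⁰ m = 0.0880 AU.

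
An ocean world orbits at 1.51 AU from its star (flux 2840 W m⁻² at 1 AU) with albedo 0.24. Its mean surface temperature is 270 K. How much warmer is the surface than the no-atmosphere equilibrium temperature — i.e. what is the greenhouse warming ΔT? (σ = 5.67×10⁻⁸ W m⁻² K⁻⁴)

ΔT ≈ 15.8 K

S = 2840/1.51² = 1246 W m⁻².
T_eq = [S(1−A)/(4σ)]^(1/4) = [1246×0.76/(4×5.67×10⁻⁸)]^(1/4) = 254.2 K.
ΔT = T_surf − T_eq = 270 − 254.2.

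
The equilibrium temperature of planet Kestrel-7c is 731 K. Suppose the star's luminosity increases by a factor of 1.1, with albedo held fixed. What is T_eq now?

T_eq ≈ 749 K

T_eq ∝ L^(1/4) · d^(−1/2).
T′ = 731 × 1.1^(1/4) = 749 K.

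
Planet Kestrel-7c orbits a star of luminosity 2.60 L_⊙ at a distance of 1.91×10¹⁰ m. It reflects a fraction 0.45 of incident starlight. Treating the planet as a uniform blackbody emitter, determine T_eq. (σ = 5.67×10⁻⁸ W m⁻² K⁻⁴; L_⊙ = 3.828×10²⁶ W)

T_eq ≈ 852 K

L = 2.60 × 3.828×10²⁶ = 9.95×10²⁶ W.
Flux: S = L/(4πd²) = 9.95×10²⁶/(4π×(1.91×10¹⁰)²) = 2.17×10⁵ W m⁻².
Energy balance: absorbed = emitted ⇒ πR²·S(1−A) = 4πR²·σT_eq⁴, so T_eq⁴ = S(1−A)/(4σ).
T_eq = [2.17×10⁵ × 0.55 / (4 × 5.67×10⁻⁸)]^(1/4) = (5.26×10¹¹)^(1/4) = 852 K.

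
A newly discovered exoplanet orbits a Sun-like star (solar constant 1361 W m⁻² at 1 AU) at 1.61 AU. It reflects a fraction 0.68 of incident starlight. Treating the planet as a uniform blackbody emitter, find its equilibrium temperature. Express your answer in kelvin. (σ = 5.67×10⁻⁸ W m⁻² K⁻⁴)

Flux at 1.61 AU: S = 1361/1.61² = 525 W m⁻².
Energy balance: absorbed = emitted ⇒ πR²·S(1−A) = 4πR²·σT_eq⁴, so T_eq⁴ = S(1−A)/(4σ).
T_eq = [525 × 0.32 / (4 × 5.67×10⁻⁸)]^(1/4) = (7.41×10⁸)^(1/4) = 165 K.

T_eq ≈ 165 K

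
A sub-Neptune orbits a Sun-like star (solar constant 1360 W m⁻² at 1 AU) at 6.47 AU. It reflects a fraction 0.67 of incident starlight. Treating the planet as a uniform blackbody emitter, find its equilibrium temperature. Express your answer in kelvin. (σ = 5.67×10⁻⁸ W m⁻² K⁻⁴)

Flux at 6.47 AU: S = 1360/6.47² = 32.5 W m⁻².
Energy balance: absorbed = emitted ⇒ πR²·S(1−A) = 4πR²·σT_eq⁴, so T_eq⁴ = S(1−A)/(4σ).
T_eq = [32.5 × 0.33 / (4 × 5.67×10⁻⁸)]^(1/4) = (4.73×10⁷)^(1/4) = 82.9 K.

T_eq ≈ 82.9 K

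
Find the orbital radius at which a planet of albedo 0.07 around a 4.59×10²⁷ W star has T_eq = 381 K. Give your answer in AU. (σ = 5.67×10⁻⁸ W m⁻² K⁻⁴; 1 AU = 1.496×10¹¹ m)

d ≈ 1.78 AU

From T_eq⁴ = L(1−A)/(16πσd²): d = √[L(1−A)/(16πσT_eq⁴)].
d = √[4.59×10²⁷ × 0.93 / (16π × 5.67×10⁻⁸ × (381)⁴)] = 2.67×10¹¹ m = 1.78 AU.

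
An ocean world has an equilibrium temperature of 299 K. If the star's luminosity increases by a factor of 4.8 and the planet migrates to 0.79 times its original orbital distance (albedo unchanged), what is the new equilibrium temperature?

T_eq ∝ L^(1/4) · d^(−1/2).
T′ = 299 × 4.8^(1/4) / 0.79^(1/2) = 498 K.

T_eq ≈ 498 K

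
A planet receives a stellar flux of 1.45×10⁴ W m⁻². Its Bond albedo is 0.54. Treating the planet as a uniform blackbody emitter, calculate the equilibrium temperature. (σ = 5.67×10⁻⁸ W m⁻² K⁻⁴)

Energy balance: absorbed = emitted ⇒ πR²·S(1−A) = 4πR²·σT_eq⁴, so T_eq⁴ = S(1−A)/(4σ).
T_eq = [1.45×10⁴ × 0.46 / (4 × 5.67×10⁻⁸)]^(1/4) = (2.94×10¹⁰)^(1/4) = 414 K.

T_eq ≈ 414 K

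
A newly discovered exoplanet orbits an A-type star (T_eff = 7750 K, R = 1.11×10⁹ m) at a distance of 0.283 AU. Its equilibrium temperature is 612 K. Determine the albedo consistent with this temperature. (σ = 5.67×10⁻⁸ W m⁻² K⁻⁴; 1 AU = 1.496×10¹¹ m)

A ≈ 0.77

d = 0.283 AU = 4.23×10¹⁰ m.
L = 4πR_⋆²σT_⋆⁴ = 4π(1.11×10⁹)² × 5.67×10⁻⁸ × (7750)⁴ = 3.17×10²⁷ W.
S = L/(4πd²) = 1.41×10⁵ W m⁻².
From T_eq⁴ = S(1−A)/(4σ): 1−A = 4σT_eq⁴/S.
1−A = 4 × 5.67×10⁻⁸ × (612)⁴ / 1.41×10⁵ = 0.226.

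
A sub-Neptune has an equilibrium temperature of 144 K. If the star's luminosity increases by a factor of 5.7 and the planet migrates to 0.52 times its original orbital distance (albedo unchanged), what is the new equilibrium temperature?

T_eq ≈ 309 K

T_eq ∝ L^(1/4) · d^(−1/2).
T′ = 144 × 5.7^(1/4) / 0.52^(1/2) = 309 K.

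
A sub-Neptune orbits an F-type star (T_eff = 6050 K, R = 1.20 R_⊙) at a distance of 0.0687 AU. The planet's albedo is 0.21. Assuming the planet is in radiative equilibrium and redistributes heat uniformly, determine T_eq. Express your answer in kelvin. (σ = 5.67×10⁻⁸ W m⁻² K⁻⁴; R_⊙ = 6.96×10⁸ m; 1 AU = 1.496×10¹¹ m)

T_eq ≈ 1150 K

R_⋆ = 1.20 × 6.96×10⁸ = 8.35×10⁸ m.
d = 0.0687 AU = 1.03×10¹⁰ m.
L = 4πR_⋆²σT_⋆⁴ = 4π(8.35×10⁸)² × 5.67×10⁻⁸ × (6050)⁴ = 6.66×10²⁶ W.
S = L/(4πd²) = 5.02×10⁵ W m⁻².
Energy balance: absorbed = emitted ⇒ πR²·S(1−A) = 4πR²·σT_eq⁴, so T_eq⁴ = S(1−A)/(4σ).
T_eq = [5.02×10⁵ × 0.79 / (4 × 5.67×10⁻⁸)]^(1/4) = (1.75×10¹²)^(1/4) = 1150 K.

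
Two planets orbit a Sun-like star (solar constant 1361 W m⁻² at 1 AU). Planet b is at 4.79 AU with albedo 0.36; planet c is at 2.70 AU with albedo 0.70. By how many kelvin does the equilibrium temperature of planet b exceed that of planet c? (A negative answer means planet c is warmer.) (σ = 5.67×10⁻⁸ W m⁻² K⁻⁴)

ΔT ≈ -11.6 K

T_eq = [S₀(1−A)/(4σd²)]^(1/4), so T ∝ (1−A)^(1/4) / √d.
T₁ = [1361×0.64/(4×5.67×10⁻⁸×4.79²)]^(1/4) = 113.74 K.
T₂ = [1361×0.30/(4×5.67×10⁻⁸×2.70²)]^(1/4) = 125.36 K.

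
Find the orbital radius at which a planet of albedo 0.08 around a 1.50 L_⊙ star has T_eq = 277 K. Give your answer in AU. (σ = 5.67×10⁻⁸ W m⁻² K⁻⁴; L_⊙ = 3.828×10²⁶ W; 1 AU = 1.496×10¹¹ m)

L = 1.50 × 3.828×10²⁶ = 5.74×10²⁶ W.
From T_eq⁴ = L(1−A)/(16πσd²): d = √[L(1−A)/(16πσT_eq⁴)].
d = √[5.74×10²⁶ × 0.92 / (16π × 5.67×10⁻⁸ × (277)⁴)] = 1.77×10¹¹ m = 1.19 AU.

d ≈ 1.19 AU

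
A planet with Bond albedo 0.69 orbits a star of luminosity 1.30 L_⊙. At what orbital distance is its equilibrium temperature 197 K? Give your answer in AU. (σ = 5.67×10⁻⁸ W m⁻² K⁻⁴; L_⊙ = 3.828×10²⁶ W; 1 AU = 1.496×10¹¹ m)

d ≈ 1.27 AU

L = 1.30 × 3.828×10²⁶ = 4.98×10²⁶ W.
From T_eq⁴ = L(1−A)/(16πσd²): d = √[L(1−A)/(16πσT_eq⁴)].
d = √[4.98×10²⁶ × 0.31 / (16π × 5.67×10⁻⁸ × (197)⁴)] = 1.90×10¹¹ m = 1.27 AU.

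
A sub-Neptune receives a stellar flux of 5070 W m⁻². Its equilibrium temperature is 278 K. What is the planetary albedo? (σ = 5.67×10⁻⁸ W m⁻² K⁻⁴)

From T_eq⁴ = S(1−A)/(4σ): 1−A = 4σT_eq⁴/S.
1−A = 4 × 5.67×10⁻⁸ × (278)⁴ / 5070 = 0.267.

A ≈ 0.73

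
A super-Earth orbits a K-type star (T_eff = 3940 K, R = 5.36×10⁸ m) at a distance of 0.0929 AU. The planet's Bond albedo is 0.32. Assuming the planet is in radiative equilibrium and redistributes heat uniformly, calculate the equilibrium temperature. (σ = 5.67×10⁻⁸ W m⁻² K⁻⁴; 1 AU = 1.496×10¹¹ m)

d = 0.0929 AU = 1.39×10¹⁰ m.
L = 4πR_⋆²σT_⋆⁴ = 4π(5.36×10⁸)² × 5.67×10⁻⁸ × (3940)⁴ = 4.93×10²⁵ W.
S = L/(4πd²) = 2.03×10⁴ W m⁻².
Energy balance: absorbed = emitted ⇒ πR²·S(1−A) = 4πR²·σT_eq⁴, so T_eq⁴ = S(1−A)/(4σ).
T_eq = [2.03×10⁴ × 0.68 / (4 × 5.67×10⁻⁸)]^(1/4) = (6.09×10¹⁰)^(1/4) = 497 K.

T_eq ≈ 497 K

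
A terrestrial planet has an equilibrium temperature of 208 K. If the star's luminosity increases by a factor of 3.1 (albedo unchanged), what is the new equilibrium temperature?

T_eq ∝ L^(1/4) · d^(−1/2).
T′ = 208 × 3.1^(1/4) = 276 K.

T_eq ≈ 276 K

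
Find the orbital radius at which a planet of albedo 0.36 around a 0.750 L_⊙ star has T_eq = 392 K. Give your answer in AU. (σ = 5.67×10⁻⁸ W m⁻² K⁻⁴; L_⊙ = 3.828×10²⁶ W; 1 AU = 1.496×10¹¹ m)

d ≈ 0.349 AU

L = 0.750 × 3.828×10²⁶ = 2.87×10²⁶ W.
From T_eq⁴ = L(1−A)/(16πσd²): d = √[L(1−A)/(16πσT_eq⁴)].
d = √[2.87×10²⁶ × 0.64 / (16π × 5.67×10⁻⁸ × (392)⁴)] = 5.23×10¹⁰ m = 0.349 AU.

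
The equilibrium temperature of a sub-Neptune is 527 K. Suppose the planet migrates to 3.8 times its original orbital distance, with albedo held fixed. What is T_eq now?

T_eq ∝ L^(1/4) · d^(−1/2).
T′ = 527 / 3.8^(1/2) = 270 K.

T_eq ≈ 270 K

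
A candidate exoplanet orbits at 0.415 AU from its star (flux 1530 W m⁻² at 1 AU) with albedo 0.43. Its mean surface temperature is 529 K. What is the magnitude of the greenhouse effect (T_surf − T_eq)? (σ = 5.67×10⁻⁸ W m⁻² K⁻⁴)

ΔT ≈ 142.4 K

S = 1530/0.415² = 8884 W m⁻².
T_eq = [S(1−A)/(4σ)]^(1/4) = [8884×0.57/(4×5.67×10⁻⁸)]^(1/4) = 386.6 K.
ΔT = T_surf − T_eq = 529 − 386.6.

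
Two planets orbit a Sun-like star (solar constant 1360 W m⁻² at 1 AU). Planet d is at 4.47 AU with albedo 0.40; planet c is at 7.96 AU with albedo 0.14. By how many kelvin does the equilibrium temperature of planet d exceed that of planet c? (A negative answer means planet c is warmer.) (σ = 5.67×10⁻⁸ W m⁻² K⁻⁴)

ΔT ≈ 20.9 K

T_eq = [S₀(1−A)/(4σd²)]^(1/4), so T ∝ (1−A)^(1/4) / √d.
T₁ = [1360×0.60/(4×5.67×10⁻⁸×4.47²)]^(1/4) = 115.84 K.
T₂ = [1360×0.86/(4×5.67×10⁻⁸×7.96²)]^(1/4) = 94.98 K.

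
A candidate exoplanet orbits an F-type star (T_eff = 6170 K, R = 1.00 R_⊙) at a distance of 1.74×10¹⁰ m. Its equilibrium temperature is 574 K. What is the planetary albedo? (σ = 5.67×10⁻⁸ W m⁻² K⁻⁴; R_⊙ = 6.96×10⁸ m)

R_⋆ = 1.00 × 6.96×10⁸ = 6.96×10⁸ m.
L = 4πR_⋆²σT_⋆⁴ = 4π(6.96×10⁸)² × 5.67×10⁻⁸ × (6170)⁴ = 5.00×10²⁶ W.
S = L/(4πd²) = 1.31×10⁵ W m⁻².
From T_eq⁴ = S(1−A)/(4σ): 1−A = 4σT_eq⁴/S.
1−A = 4 × 5.67×10⁻⁸ × (574)⁴ / 1.31×10⁵ = 0.187.

A ≈ 0.81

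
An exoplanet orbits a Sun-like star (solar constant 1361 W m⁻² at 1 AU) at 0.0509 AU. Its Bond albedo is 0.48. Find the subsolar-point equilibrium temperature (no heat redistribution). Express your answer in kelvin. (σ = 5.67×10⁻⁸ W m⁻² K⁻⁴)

Flux at 0.0509 AU: S = 1361/0.0509² = 5.25×10⁵ W m⁻².
At the subsolar point the surface absorbs S(1−A) and emits σT⁴ per unit area — no factor of 4, since only the local patch is in balance.
T = [5.25×10⁵ × 0.52 / 5.67×10⁻⁸]^(1/4) = (4.82×10¹²)^(1/4) = 1480 K.

T_ss ≈ 1480 K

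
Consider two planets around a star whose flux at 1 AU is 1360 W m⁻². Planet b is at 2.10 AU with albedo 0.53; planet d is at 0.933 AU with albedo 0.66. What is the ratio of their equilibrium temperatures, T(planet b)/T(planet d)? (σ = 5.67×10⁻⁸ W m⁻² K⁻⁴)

T₁/T₂ ≈ 0.723

T_eq = [S₀(1−A)/(4σd²)]^(1/4), so T ∝ (1−A)^(1/4) / √d.
T₁ = [1360×0.47/(4×5.67×10⁻⁸×2.10²)]^(1/4) = 159.00 K.
T₂ = [1360×0.34/(4×5.67×10⁻⁸×0.933²)]^(1/4) = 219.99 K.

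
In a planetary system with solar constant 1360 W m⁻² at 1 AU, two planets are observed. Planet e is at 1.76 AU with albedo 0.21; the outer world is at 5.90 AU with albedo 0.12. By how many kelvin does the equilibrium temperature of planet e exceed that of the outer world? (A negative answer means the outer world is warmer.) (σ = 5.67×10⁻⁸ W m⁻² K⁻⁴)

T_eq = [S₀(1−A)/(4σd²)]^(1/4), so T ∝ (1−A)^(1/4) / √d.
T₁ = [1360×0.79/(4×5.67×10⁻⁸×1.76²)]^(1/4) = 197.75 K.
T₂ = [1360×0.88/(4×5.67×10⁻⁸×5.90²)]^(1/4) = 110.96 K.

ΔT ≈ 86.8 K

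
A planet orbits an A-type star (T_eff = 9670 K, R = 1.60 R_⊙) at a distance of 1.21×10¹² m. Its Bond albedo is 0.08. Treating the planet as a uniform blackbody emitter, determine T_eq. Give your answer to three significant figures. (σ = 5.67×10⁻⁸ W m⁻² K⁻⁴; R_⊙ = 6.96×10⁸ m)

R_⋆ = 1.60 × 6.96×10⁸ = 1.11×10⁹ m.
L = 4πR_⋆²σT_⋆⁴ = 4π(1.11×10⁹)² × 5.67×10⁻⁸ × (9670)⁴ = 7.73×10²⁷ W.
S = L/(4πd²) = 420 W m⁻².
Energy balance: absorbed = emitted ⇒ πR²·S(1−A) = 4πR²·σT_eq⁴, so T_eq⁴ = S(1−A)/(4σ).
T_eq = [420 × 0.92 / (4 × 5.67×10⁻⁸)]^(1/4) = (1.70×10⁹)^(1/4) = 203 K.

T_eq ≈ 203 K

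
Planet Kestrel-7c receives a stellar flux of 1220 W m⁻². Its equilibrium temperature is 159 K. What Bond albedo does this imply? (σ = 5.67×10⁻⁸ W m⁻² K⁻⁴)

A ≈ 0.88

From T_eq⁴ = S(1−A)/(4σ): 1−A = 4σT_eq⁴/S.
1−A = 4 × 5.67×10⁻⁸ × (159)⁴ / 1220 = 0.119.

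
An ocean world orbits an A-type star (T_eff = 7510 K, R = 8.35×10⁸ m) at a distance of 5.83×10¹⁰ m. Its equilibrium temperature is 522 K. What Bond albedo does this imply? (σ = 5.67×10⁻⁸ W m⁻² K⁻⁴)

A ≈ 0.54

L = 4πR_⋆²σT_⋆⁴ = 4π(8.35×10⁸)² × 5.67×10⁻⁸ × (7510)⁴ = 1.58×10²⁷ W.
S = L/(4πd²) = 3.70×10⁴ W m⁻².
From T_eq⁴ = S(1−A)/(4σ): 1−A = 4σT_eq⁴/S.
1−A = 4 × 5.67×10⁻⁸ × (522)⁴ / 3.70×10⁴ = 0.455.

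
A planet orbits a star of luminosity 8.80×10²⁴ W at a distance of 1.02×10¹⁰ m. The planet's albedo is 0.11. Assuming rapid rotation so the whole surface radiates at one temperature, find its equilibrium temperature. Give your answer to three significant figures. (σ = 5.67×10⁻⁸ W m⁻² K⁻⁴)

Flux: S = L/(4πd²) = 8.80×10²⁴/(4π×(1.02×10¹⁰)²) = 6730 W m⁻².
Energy balance: absorbed = emitted ⇒ πR²·S(1−A) = 4πR²·σT_eq⁴, so T_eq⁴ = S(1−A)/(4σ).
T_eq = [6730 × 0.89 / (4 × 5.67×10⁻⁸)]^(1/4) = (2.64×10¹⁰)^(1/4) = 403 K.

T_eq ≈ 403 K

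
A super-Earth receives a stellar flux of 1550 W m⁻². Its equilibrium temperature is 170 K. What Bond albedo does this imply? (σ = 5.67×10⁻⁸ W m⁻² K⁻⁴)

A ≈ 0.88

From T_eq⁴ = S(1−A)/(4σ): 1−A = 4σT_eq⁴/S.
1−A = 4 × 5.67×10⁻⁸ × (170)⁴ / 1550 = 0.122.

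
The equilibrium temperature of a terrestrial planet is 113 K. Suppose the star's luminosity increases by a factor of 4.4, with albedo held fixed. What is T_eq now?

T_eq ≈ 164 K

T_eq ∝ L^(1/4) · d^(−1/2).
T′ = 113 × 4.4^(1/4) = 164 K.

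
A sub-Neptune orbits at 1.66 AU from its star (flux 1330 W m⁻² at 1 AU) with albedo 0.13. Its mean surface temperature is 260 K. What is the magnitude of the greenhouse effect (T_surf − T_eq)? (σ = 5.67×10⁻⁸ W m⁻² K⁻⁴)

ΔT ≈ 52.6 K

S = 1330/1.66² = 482.7 W m⁻².
T_eq = [S(1−A)/(4σ)]^(1/4) = [482.7×0.87/(4×5.67×10⁻⁸)]^(1/4) = 207.4 K.
ΔT = T_surf − T_eq = 260 − 207.4.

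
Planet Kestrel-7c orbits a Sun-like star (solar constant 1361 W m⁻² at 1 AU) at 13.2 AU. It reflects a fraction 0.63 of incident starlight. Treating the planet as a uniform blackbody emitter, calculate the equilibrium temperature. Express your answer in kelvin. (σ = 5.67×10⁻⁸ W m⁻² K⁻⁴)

T_eq ≈ 59.7 K

Flux at 13.2 AU: S = 1361/13.2² = 7.81 W m⁻².
Energy balance: absorbed = emitted ⇒ πR²·S(1−A) = 4πR²·σT_eq⁴, so T_eq⁴ = S(1−A)/(4σ).
T_eq = [7.81 × 0.37 / (4 × 5.67×10⁻⁸)]^(1/4) = (1.27×10⁷)^(1/4) = 59.7 K.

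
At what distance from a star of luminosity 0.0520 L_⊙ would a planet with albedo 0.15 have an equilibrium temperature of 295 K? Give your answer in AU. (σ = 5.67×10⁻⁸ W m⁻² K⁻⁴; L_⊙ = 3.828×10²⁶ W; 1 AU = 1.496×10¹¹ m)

L = 0.0520 × 3.828×10²⁶ = 1.99×10²⁵ W.
From T_eq⁴ = L(1−A)/(16πσd²): d = √[L(1−A)/(16πσT_eq⁴)].
d = √[1.99×10²⁵ × 0.85 / (16π × 5.67×10⁻⁸ × (295)⁴)] = 2.80×10¹⁰ m = 0.187 AU.

d ≈ 0.187 AU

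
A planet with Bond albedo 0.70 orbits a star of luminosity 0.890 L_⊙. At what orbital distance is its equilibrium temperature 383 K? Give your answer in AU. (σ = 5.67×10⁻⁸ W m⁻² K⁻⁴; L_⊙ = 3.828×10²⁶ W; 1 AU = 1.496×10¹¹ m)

d ≈ 0.273 AU

L = 0.890 × 3.828×10²⁶ = 3.41×10²⁶ W.
From T_eq⁴ = L(1−A)/(16πσd²): d = √[L(1−A)/(16πσT_eq⁴)].
d = √[3.41×10²⁶ × 0.30 / (16π × 5.67×10⁻⁸ × (383)⁴)] = 4.08×10¹⁰ m = 0.273 AU.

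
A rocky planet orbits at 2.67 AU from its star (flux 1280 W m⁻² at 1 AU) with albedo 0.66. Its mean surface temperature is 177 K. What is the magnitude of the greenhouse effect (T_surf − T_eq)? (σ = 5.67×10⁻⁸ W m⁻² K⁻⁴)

ΔT ≈ 48.9 K

S = 1280/2.67² = 179.6 W m⁻².
T_eq = [S(1−A)/(4σ)]^(1/4) = [179.6×0.34/(4×5.67×10⁻⁸)]^(1/4) = 128.1 K.
ΔT = T_surf − T_eq = 177 − 128.1.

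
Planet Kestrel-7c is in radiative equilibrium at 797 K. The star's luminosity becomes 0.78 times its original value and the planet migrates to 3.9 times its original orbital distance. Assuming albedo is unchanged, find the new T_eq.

T_eq ≈ 379 K

T_eq ∝ L^(1/4) · d^(−1/2).
T′ = 797 × 0.78^(1/4) / 3.9^(1/2) = 379 K.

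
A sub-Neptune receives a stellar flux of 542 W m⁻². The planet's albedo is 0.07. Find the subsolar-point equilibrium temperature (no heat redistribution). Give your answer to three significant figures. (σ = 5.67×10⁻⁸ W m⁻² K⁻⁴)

T_ss ≈ 307 K

At the subsolar point the surface absorbs S(1−A) and emits σT⁴ per unit area — no factor of 4, since only the local patch is in balance.
T = [542 × 0.93 / 5.67×10⁻⁸]^(1/4) = (8.89×10⁹)^(1/4) = 307 K.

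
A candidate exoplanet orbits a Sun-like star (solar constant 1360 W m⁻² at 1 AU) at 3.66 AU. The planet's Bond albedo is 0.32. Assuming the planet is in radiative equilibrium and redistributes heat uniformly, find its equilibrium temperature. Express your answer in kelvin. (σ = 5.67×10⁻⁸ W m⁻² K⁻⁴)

T_eq ≈ 132 K

Flux at 3.66 AU: S = 1360/3.66² = 102 W m⁻².
Energy balance: absorbed = emitted ⇒ πR²·S(1−A) = 4πR²·σT_eq⁴, so T_eq⁴ = S(1−A)/(4σ).
T_eq = [102 × 0.68 / (4 × 5.67×10⁻⁸)]^(1/4) = (3.04×10⁸)^(1/4) = 132 K.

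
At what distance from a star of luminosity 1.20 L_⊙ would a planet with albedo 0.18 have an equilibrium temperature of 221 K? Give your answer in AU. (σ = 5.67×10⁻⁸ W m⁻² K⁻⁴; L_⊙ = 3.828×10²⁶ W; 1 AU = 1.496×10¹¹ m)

d ≈ 1.57 AU

L = 1.20 × 3.828×10²⁶ = 4.59×10²⁶ W.
From T_eq⁴ = L(1−A)/(16πσd²): d = √[L(1−A)/(16πσT_eq⁴)].
d = √[4.59×10²⁶ × 0.82 / (16π × 5.67×10⁻⁸ × (221)⁴)] = 2.35×10¹¹ m = 1.57 AU.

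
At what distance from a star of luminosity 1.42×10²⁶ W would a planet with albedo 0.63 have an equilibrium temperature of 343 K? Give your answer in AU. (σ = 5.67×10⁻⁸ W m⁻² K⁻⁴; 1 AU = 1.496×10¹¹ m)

From T_eq⁴ = L(1−A)/(16πσd²): d = √[L(1−A)/(16πσT_eq⁴)].
d = √[1.42×10²⁶ × 0.37 / (16π × 5.67×10⁻⁸ × (343)⁴)] = 3.65×10¹⁰ m = 0.244 AU.

d ≈ 0.244 AU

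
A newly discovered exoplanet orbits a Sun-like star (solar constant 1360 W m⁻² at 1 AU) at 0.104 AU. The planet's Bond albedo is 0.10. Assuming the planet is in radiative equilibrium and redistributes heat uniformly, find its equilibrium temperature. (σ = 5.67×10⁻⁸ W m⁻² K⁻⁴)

T_eq ≈ 840 K

Flux at 0.104 AU: S = 1360/0.104² = 1.26×10⁵ W m⁻².
Energy balance: absorbed = emitted ⇒ πR²·S(1−A) = 4πR²·σT_eq⁴, so T_eq⁴ = S(1−A)/(4σ).
T_eq = [1.26×10⁵ × 0.90 / (4 × 5.67×10⁻⁸)]^(1/4) = (4.99×10¹¹)^(1/4) = 840 K.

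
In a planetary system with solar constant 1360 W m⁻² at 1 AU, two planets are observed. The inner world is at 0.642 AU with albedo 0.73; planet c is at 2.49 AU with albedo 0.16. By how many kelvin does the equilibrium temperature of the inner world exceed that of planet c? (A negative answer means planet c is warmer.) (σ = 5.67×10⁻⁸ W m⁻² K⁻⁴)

T_eq = [S₀(1−A)/(4σd²)]^(1/4), so T ∝ (1−A)^(1/4) / √d.
T₁ = [1360×0.27/(4×5.67×10⁻⁸×0.642²)]^(1/4) = 250.35 K.
T₂ = [1360×0.84/(4×5.67×10⁻⁸×2.49²)]^(1/4) = 168.83 K.

ΔT ≈ 81.5 K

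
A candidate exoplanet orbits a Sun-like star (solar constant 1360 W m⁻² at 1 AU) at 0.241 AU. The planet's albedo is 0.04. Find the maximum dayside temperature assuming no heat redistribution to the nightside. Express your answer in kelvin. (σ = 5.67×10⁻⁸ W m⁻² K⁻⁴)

T_ss ≈ 794 K

Flux at 0.241 AU: S = 1360/0.241² = 2.34×10⁴ W m⁻².
With no redistribution each surface element balances locally: S(1−A) = σT⁴.
T = [2.34×10⁴ × 0.96 / 5.67×10⁻⁸]^(1/4) = (3.96×10¹¹)^(1/4) = 794 K.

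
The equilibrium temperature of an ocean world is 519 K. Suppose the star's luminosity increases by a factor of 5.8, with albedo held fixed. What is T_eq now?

T_eq ≈ 805 K

T_eq ∝ L^(1/4) · d^(−1/2).
T′ = 519 × 5.8^(1/4) = 805 K.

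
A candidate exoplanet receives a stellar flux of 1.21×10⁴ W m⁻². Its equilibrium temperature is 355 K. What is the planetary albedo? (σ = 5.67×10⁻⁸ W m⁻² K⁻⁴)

From T_eq⁴ = S(1−A)/(4σ): 1−A = 4σT_eq⁴/S.
1−A = 4 × 5.67×10⁻⁸ × (355)⁴ / 1.21×10⁴ = 0.298.

A ≈ 0.70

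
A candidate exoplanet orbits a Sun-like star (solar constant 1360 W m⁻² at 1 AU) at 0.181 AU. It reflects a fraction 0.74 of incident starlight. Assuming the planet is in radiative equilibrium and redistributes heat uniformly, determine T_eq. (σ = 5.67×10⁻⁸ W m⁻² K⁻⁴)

T_eq ≈ 467 K

Flux at 0.181 AU: S = 1360/0.181² = 4.15×10⁴ W m⁻².
Energy balance: absorbed = emitted ⇒ πR²·S(1−A) = 4πR²·σT_eq⁴, so T_eq⁴ = S(1−A)/(4σ).
T_eq = [4.15×10⁴ × 0.26 / (4 × 5.67×10⁻⁸)]^(1/4) = (4.76×10¹⁰)^(1/4) = 467 K.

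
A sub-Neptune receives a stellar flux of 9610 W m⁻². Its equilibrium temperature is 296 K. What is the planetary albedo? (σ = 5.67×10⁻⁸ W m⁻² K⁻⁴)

A ≈ 0.82

From T_eq⁴ = S(1−A)/(4σ): 1−A = 4σT_eq⁴/S.
1−A = 4 × 5.67×10⁻⁸ × (296)⁴ / 9610 = 0.181.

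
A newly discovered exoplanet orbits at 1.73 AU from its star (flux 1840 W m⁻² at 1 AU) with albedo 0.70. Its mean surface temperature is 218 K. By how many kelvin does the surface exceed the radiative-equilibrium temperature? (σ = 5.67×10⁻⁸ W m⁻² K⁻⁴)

ΔT ≈ 49.1 K

S = 1840/1.73² = 614.8 W m⁻².
T_eq = [S(1−A)/(4σ)]^(1/4) = [614.8×0.30/(4×5.67×10⁻⁸)]^(1/4) = 168.9 K.
ΔT = T_surf − T_eq = 218 − 168.9.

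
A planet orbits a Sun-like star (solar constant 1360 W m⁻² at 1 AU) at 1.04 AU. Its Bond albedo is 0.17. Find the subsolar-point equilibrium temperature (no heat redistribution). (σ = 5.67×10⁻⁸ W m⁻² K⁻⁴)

Flux at 1.04 AU: S = 1360/1.04² = 1260 W m⁻².
At the subsolar point the surface absorbs S(1−A) and emits σT⁴ per unit area — no factor of 4, since only the local patch is in balance.
T = [1260 × 0.83 / 5.67×10⁻⁸]^(1/4) = (1.84×10¹⁰)^(1/4) = 368 K.

T_ss ≈ 368 K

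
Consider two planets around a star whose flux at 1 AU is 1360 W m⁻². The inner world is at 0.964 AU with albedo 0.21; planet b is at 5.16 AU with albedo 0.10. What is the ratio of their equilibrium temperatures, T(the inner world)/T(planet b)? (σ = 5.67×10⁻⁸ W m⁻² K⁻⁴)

T₁/T₂ ≈ 2.239

T_eq = [S₀(1−A)/(4σd²)]^(1/4), so T ∝ (1−A)^(1/4) / √d.
T₁ = [1360×0.79/(4×5.67×10⁻⁸×0.964²)]^(1/4) = 267.20 K.
T₂ = [1360×0.90/(4×5.67×10⁻⁸×5.16²)]^(1/4) = 119.32 K.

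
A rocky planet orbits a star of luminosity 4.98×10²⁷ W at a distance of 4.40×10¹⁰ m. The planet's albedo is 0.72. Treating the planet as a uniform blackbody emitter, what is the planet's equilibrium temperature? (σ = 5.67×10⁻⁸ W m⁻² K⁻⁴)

Flux: S = L/(4πd²) = 4.98×10²⁷/(4π×(4.40×10¹⁰)²) = 2.05×10⁵ W m⁻².
Energy balance: absorbed = emitted ⇒ πR²·S(1−A) = 4πR²·σT_eq⁴, so T_eq⁴ = S(1−A)/(4σ).
T_eq = [2.05×10⁵ × 0.28 / (4 × 5.67×10⁻⁸)]^(1/4) = (2.53×10¹¹)^(1/4) = 709 K.

T_eq ≈ 709 K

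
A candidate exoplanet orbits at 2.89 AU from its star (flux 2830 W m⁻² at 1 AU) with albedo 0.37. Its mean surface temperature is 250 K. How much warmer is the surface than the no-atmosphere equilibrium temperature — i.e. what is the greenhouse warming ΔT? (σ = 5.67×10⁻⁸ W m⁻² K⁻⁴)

ΔT ≈ 74.8 K

S = 2830/2.89² = 338.8 W m⁻².
T_eq = [S(1−A)/(4σ)]^(1/4) = [338.8×0.63/(4×5.67×10⁻⁸)]^(1/4) = 175.2 K.
ΔT = T_surf − T_eq = 250 − 175.2.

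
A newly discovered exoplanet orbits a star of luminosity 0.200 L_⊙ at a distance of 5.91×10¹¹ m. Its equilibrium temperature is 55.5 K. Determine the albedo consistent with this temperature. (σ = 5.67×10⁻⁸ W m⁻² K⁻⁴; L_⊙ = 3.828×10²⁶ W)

L = 0.200 × 3.828×10²⁶ = 7.66×10²⁵ W.
Flux: S = L/(4πd²) = 7.66×10²⁵/(4π×(5.91×10¹¹)²) = 17.4 W m⁻².
From T_eq⁴ = S(1−A)/(4σ): 1−A = 4σT_eq⁴/S.
1−A = 4 × 5.67×10⁻⁸ × (55.5)⁴ / 17.4 = 0.123.

A ≈ 0.88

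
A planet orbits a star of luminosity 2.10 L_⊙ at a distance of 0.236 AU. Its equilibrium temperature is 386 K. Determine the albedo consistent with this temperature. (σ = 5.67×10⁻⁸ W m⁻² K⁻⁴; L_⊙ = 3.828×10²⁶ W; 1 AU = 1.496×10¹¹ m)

A ≈ 0.90

d = 0.236 AU = 3.53×10¹⁰ m.
L = 2.10 × 3.828×10²⁶ = 8.04×10²⁶ W.
Flux: S = L/(4πd²) = 8.04×10²⁶/(4π×(3.53×10¹⁰)²) = 5.13×10⁴ W m⁻².
From T_eq⁴ = S(1−A)/(4σ): 1−A = 4σT_eq⁴/S.
1−A = 4 × 5.67×10⁻⁸ × (386)⁴ / 5.13×10⁴ = 0.098.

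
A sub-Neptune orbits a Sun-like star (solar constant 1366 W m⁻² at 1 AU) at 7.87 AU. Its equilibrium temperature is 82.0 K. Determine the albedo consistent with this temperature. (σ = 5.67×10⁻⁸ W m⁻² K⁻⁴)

Flux at 7.87 AU: S = 1366/7.87² = 22.1 W m⁻².
From T_eq⁴ = S(1−A)/(4σ): 1−A = 4σT_eq⁴/S.
1−A = 4 × 5.67×10⁻⁸ × (82.0)⁴ / 22.1 = 0.465.

A ≈ 0.54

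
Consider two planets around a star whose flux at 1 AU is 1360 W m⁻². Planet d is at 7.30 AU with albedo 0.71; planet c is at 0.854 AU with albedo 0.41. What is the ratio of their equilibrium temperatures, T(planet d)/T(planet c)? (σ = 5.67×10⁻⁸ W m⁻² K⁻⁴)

T_eq = [S₀(1−A)/(4σd²)]^(1/4), so T ∝ (1−A)^(1/4) / √d.
T₁ = [1360×0.29/(4×5.67×10⁻⁸×7.30²)]^(1/4) = 75.58 K.
T₂ = [1360×0.59/(4×5.67×10⁻⁸×0.854²)]^(1/4) = 263.91 K.

T₁/T₂ ≈ 0.286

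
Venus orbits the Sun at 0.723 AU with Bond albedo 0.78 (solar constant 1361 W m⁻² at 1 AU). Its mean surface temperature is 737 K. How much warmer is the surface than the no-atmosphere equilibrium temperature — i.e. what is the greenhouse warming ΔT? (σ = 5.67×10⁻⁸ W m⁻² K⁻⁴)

S = 1361/0.723² = 2604 W m⁻².
T_eq = [S(1−A)/(4σ)]^(1/4) = [2604×0.22/(4×5.67×10⁻⁸)]^(1/4) = 224.2 K.
ΔT = T_surf − T_eq = 737 − 224.2.

ΔT ≈ 512.8 K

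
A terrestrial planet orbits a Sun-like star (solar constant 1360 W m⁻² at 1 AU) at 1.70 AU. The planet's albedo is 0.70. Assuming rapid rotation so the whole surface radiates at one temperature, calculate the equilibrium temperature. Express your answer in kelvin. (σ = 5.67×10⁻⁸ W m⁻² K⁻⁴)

Flux at 1.70 AU: S = 1360/1.70² = 471 W m⁻².
Energy balance: absorbed = emitted ⇒ πR²·S(1−A) = 4πR²·σT_eq⁴, so T_eq⁴ = S(1−A)/(4σ).
T_eq = [471 × 0.30 / (4 × 5.67×10⁻⁸)]^(1/4) = (6.22×10⁸)^(1/4) = 158 K.

T_eq ≈ 158 K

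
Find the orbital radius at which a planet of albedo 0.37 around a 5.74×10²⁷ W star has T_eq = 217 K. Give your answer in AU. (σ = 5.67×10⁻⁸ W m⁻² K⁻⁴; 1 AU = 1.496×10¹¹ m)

From T_eq⁴ = L(1−A)/(16πσd²): d = √[L(1−A)/(16πσT_eq⁴)].
d = √[5.74×10²⁷ × 0.63 / (16π × 5.67×10⁻⁸ × (217)⁴)] = 7.56×10¹¹ m = 5.06 AU.

d ≈ 5.06 AU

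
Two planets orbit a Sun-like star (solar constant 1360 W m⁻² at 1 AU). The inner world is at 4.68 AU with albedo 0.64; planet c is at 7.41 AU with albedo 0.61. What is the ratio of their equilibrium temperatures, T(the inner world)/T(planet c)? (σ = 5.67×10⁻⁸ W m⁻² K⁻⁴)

T_eq = [S₀(1−A)/(4σd²)]^(1/4), so T ∝ (1−A)^(1/4) / √d.
T₁ = [1360×0.36/(4×5.67×10⁻⁸×4.68²)]^(1/4) = 99.64 K.
T₂ = [1360×0.39/(4×5.67×10⁻⁸×7.41²)]^(1/4) = 80.79 K.

T₁/T₂ ≈ 1.233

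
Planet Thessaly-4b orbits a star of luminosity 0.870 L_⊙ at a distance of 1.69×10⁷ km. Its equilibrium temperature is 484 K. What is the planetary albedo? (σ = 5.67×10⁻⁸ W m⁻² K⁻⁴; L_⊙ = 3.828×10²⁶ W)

A ≈ 0.87

d = 1.69×10⁷ km = 1.69×10¹⁰ m.
L = 0.870 × 3.828×10²⁶ = 3.33×10²⁶ W.
Flux: S = L/(4πd²) = 3.33×10²⁶/(4π×(1.69×10¹⁰)²) = 9.28×10⁴ W m⁻².
From T_eq⁴ = S(1−A)/(4σ): 1−A = 4σT_eq⁴/S.
1−A = 4 × 5.67×10⁻⁸ × (484)⁴ / 9.28×10⁴ = 0.134.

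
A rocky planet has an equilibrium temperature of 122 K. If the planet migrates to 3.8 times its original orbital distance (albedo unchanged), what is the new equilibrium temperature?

T_eq ≈ 62.6 K

T_eq ∝ L^(1/4) · d^(−1/2).
T′ = 122 / 3.8^(1/2) = 62.6 K.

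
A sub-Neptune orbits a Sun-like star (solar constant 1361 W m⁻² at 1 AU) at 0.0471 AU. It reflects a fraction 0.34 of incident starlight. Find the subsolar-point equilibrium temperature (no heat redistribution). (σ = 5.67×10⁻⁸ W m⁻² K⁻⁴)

Flux at 0.0471 AU: S = 1361/0.0471² = 6.14×10⁵ W m⁻².
At the subsolar point the surface absorbs S(1−A) and emits σT⁴ per unit area — no factor of 4, since only the local patch is in balance.
T = [6.14×10⁵ × 0.66 / 5.67×10⁻⁸]^(1/4) = (7.14×10¹²)^(1/4) = 1630 K.

T_ss ≈ 1630 K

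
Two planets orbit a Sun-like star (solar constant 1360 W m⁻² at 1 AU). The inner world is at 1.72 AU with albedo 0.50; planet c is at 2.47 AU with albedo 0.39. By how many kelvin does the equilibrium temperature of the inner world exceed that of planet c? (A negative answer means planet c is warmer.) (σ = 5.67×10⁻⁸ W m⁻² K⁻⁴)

ΔT ≈ 21.9 K

T_eq = [S₀(1−A)/(4σd²)]^(1/4), so T ∝ (1−A)^(1/4) / √d.
T₁ = [1360×0.50/(4×5.67×10⁻⁸×1.72²)]^(1/4) = 178.42 K.
T₂ = [1360×0.61/(4×5.67×10⁻⁸×2.47²)]^(1/4) = 156.48 K.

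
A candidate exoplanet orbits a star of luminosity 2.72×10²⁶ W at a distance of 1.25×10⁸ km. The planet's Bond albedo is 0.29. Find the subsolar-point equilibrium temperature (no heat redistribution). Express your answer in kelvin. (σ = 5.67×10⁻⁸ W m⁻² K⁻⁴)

T_ss ≈ 363 K

d = 1.25×10⁸ km = 1.25×10¹¹ m.
Flux: S = L/(4πd²) = 2.72×10²⁶/(4π×(1.25×10¹¹)²) = 1390 W m⁻².
At the subsolar point the surface absorbs S(1−A) and emits σT⁴ per unit area — no factor of 4, since only the local patch is in balance.
T = [1390 × 0.71 / 5.67×10⁻⁸]^(1/4) = (1.73×10¹⁰)^(1/4) = 363 K.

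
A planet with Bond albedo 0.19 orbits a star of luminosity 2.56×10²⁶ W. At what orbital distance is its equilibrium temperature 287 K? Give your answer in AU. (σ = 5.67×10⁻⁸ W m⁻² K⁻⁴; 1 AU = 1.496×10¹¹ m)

d ≈ 0.692 AU

From T_eq⁴ = L(1−A)/(16πσd²): d = √[L(1−A)/(16πσT_eq⁴)].
d = √[2.56×10²⁶ × 0.81 / (16π × 5.67×10⁻⁸ × (287)⁴)] = 1.04×10¹¹ m = 0.692 AU.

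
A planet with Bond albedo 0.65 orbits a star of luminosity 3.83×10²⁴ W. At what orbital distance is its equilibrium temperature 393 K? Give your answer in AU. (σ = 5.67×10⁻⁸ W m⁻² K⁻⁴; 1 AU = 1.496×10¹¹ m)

From T_eq⁴ = L(1−A)/(16πσd²): d = √[L(1−A)/(16πσT_eq⁴)].
d = √[3.83×10²⁴ × 0.35 / (16π × 5.67×10⁻⁸ × (393)⁴)] = 4.44×10⁹ m = 0.0297 AU.

d ≈ 0.0297 AU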